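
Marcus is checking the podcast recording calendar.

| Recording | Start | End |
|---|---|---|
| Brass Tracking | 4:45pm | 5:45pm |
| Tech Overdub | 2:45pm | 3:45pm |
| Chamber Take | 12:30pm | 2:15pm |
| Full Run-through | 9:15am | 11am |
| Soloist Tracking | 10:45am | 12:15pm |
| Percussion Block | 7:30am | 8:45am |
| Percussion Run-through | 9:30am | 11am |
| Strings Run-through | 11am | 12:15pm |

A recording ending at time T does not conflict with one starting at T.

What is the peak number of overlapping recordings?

Walk through starts and ends in time order (an end at T is processed before a start at T):
7:30am start Percussion Block → 1
8:45am end Percussion Block → 0
9:15am start Full Run-through → 1
9:30am start Percussion Run-through → 2
10:45am start Soloist Tracking → 3
11am end Full Run-through → 2
11am end Percussion Run-through → 1
11am start Strings Run-through → 2
12:15pm end Soloist Tracking → 1
12:15pm end Strings Run-through → 0
12:30pm start Chamber Take → 1
2:15pm end Chamber Take → 0
2:45pm start Tech Overdub → 1
3:45pm end Tech Overdub → 0
4:45pm start Brass Tracking → 1
5:45pm end Brass Tracking → 0
Peak is 3, at 10:45am (Full Run-through, Percussion Run-through, Soloist Tracking).

3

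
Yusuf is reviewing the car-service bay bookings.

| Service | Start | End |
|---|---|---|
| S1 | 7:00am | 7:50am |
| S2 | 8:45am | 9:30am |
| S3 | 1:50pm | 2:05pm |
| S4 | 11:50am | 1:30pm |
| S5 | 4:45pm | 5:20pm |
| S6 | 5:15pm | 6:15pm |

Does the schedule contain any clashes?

Sorted by start: S1, S2, S4, S3, S5, S6.
S2 starts after S1 ends; S1 is clear from here.
S4 starts after S2 ends; S2 is clear from here.
S3 starts after S4 ends; S4 is clear from here.
S5 starts after S3 ends; S3 is clear from here.
S6 starts before S5 ends → S5 and S6 overlap.
That's a conflict, so the schedule is not conflict-free.

Yes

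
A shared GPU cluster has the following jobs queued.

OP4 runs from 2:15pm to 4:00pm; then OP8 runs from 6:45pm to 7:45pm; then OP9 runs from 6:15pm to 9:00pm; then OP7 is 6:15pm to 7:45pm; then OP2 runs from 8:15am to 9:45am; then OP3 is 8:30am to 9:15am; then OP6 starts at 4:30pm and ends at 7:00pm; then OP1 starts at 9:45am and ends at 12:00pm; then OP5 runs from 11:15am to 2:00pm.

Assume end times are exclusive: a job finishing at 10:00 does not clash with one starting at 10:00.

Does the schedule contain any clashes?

Yes

Sorted by start: OP2, OP3, OP1, OP5, OP4, OP6, OP7, OP9, OP8.
OP3 starts before OP2 ends → OP2 and OP3 overlap.
That's a conflict, so the schedule is not conflict-free.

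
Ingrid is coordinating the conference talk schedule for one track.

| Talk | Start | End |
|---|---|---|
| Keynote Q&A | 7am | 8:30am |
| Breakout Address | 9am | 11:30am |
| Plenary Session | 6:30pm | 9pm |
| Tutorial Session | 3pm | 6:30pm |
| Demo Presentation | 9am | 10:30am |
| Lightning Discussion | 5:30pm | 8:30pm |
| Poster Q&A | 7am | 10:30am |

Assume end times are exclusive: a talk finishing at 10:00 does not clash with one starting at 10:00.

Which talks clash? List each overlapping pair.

Breakout Address & Demo Presentation, Breakout Address & Poster Q&A, Demo Presentation & Poster Q&A, Keynote Q&A & Poster Q&A, Lightning Discussion & Plenary Session, Lightning Discussion & Tutorial Session

Two intervals overlap when each starts before the other ends.
Sorted by start: Keynote Q&A, Poster Q&A, Breakout Address, Demo Presentation, Tutorial Session, Lightning Discussion, Plenary Session.
Poster Q&A starts before Keynote Q&A ends → Keynote Q&A and Poster Q&A overlap.
Breakout Address starts after Keynote Q&A ends, so nothing later overlaps Keynote Q&A either.
Breakout Address starts before Poster Q&A ends → Poster Q&A and Breakout Address overlap.
Demo Presentation starts before Poster Q&A ends → Poster Q&A and Demo Presentation overlap.
Tutorial Session starts after Poster Q&A ends, so nothing later overlaps Poster Q&A either.
Demo Presentation starts before Breakout Address ends → Breakout Address and Demo Presentation overlap.
Tutorial Session starts after Breakout Address ends, so nothing later overlaps Breakout Address either.
Tutorial Session starts after Demo Presentation ends, so nothing later overlaps Demo Presentation either.
Lightning Discussion starts before Tutorial Session ends → Tutorial Session and Lightning Discussion overlap.
Plenary Session starts exactly when Tutorial Session ends (back-to-back, no overlap).
Plenary Session starts before Lightning Discussion ends → Lightning Discussion and Plenary Session overlap.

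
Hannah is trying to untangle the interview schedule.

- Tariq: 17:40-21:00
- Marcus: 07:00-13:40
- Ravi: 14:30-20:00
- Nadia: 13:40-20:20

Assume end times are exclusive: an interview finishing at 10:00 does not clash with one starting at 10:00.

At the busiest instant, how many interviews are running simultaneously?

Walk through starts and ends in time order (an end at T is processed before a start at T):
07:00 start Marcus → 1
13:40 end Marcus → 0
13:40 start Nadia → 1
14:30 start Ravi → 2
17:40 start Tariq → 3
20:00 end Ravi → 2
20:20 end Nadia → 1
21:00 end Tariq → 0
Peak is 3, at 17:40 (Nadia, Ravi, Tariq).

3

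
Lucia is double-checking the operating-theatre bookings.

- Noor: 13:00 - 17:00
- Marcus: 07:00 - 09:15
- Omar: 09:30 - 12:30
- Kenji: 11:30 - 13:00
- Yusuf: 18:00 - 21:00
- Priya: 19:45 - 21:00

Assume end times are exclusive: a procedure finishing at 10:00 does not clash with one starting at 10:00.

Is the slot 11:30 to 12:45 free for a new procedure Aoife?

Marcus: ends 09:15 at or before Aoife starts 11:30 → clear.
Omar: starts 09:30 before Aoife ends 12:45, and ends 12:30 after Aoife starts 11:30 → overlap.
Kenji: starts 11:30 before Aoife ends 12:45, and ends 13:00 after Aoife starts 11:30 → overlap.
Noor: starts 13:00 at or after Aoife ends 12:45 → clear.
Yusuf: starts 18:00 at or after Aoife ends 12:45 → clear.
Priya: starts 19:45 at or after Aoife ends 12:45 → clear.
Aoife overlaps Omar, Kenji.

No — it overlaps Kenji, Omar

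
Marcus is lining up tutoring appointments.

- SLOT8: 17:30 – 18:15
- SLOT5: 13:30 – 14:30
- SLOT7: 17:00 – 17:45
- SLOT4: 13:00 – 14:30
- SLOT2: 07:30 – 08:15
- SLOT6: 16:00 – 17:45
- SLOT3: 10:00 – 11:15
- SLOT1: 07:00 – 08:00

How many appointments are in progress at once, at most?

Sweep the timeline, counting +1 at each start and −1 at each end (ends before starts at a tie):
07:00 start SLOT1 → 1
07:30 start SLOT2 → 2
08:00 end SLOT1 → 1
08:15 end SLOT2 → 0
10:00 start SLOT3 → 1
11:15 end SLOT3 → 0
13:00 start SLOT4 → 1
13:30 start SLOT5 → 2
14:30 end SLOT4 → 1
14:30 end SLOT5 → 0
16:00 start SLOT6 → 1
17:00 start SLOT7 → 2
17:30 start SLOT8 → 3
17:45 end SLOT6 → 2
17:45 end SLOT7 → 1
18:15 end SLOT8 → 0
Peak is 3, at 17:30 (SLOT6, SLOT7, SLOT8).

3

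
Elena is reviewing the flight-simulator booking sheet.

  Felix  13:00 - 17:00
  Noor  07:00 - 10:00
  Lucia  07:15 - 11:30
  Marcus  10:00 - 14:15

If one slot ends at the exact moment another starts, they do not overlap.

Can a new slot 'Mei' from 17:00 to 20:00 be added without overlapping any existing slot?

Yes — the slot is free

Noor: ends 10:00 at or before Mei starts 17:00 → clear.
Lucia: ends 11:30 at or before Mei starts 17:00 → clear.
Marcus: ends 14:15 at or before Mei starts 17:00 → clear.
Felix: ends 17:00 at or before Mei starts 17:00 → clear.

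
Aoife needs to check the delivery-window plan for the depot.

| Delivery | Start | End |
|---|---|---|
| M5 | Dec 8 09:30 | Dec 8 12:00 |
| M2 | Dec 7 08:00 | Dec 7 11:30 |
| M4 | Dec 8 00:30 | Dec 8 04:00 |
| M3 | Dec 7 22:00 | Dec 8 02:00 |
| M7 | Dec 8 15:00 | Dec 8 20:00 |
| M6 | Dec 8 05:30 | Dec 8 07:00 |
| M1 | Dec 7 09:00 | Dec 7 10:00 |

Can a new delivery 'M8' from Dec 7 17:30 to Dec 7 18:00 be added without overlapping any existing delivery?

Yes — the slot is free

M2: ends Dec 7 11:30 at or before M8 starts Dec 7 17:30 → clear.
M1: ends Dec 7 10:00 at or before M8 starts Dec 7 17:30 → clear.
M3: starts Dec 7 22:00 at or after M8 ends Dec 7 18:00 → clear.
M4: starts Dec 8 00:30 at or after M8 ends Dec 7 18:00 → clear.
M6: starts Dec 8 05:30 at or after M8 ends Dec 7 18:00 → clear.
M5: starts Dec 8 09:30 at or after M8 ends Dec 7 18:00 → clear.
M7: starts Dec 8 15:00 at or after M8 ends Dec 7 18:00 → clear.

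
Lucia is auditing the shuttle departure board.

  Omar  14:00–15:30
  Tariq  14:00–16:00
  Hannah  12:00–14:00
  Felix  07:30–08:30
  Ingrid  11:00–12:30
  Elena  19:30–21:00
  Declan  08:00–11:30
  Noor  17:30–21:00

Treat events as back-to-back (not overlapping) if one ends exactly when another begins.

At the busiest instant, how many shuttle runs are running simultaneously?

Walk through starts and ends in time order (an end at T is processed before a start at T):
07:30 start Felix → 1
08:00 start Declan → 2
08:30 end Felix → 1
11:00 start Ingrid → 2
11:30 end Declan → 1
12:00 start Hannah → 2
12:30 end Ingrid → 1
14:00 end Hannah → 0
14:00 start Omar → 1
14:00 start Tariq → 2
15:30 end Omar → 1
16:00 end Tariq → 0
17:30 start Noor → 1
19:30 start Elena → 2
21:00 end Elena → 1
21:00 end Noor → 0
Peak is 2, at 08:00 (Declan, Felix).

2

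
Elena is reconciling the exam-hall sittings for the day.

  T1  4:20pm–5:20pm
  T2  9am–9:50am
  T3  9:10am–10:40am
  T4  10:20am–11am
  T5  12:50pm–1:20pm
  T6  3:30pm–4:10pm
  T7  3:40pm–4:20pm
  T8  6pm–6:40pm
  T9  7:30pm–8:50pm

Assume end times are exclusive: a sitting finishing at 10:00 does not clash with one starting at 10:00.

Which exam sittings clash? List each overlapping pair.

T2 & T3, T3 & T4, T6 & T7

Sorted by start: T2, T3, T4, T5, T6, T7, T1, T8, T9.
T3 starts before T2 ends → T2 and T3 overlap.
T4 starts after T2 ends, so T2 has no further overlaps.
T4 starts before T3 ends → T3 and T4 overlap.
T5 starts after T3 ends, so T3 has no further overlaps.
T5 starts after T4 ends, so T4 has no further overlaps.
T6 starts after T5 ends, so T5 has no further overlaps.
T7 starts before T6 ends → T6 and T7 overlap.
T1 starts after T6 ends, so T6 has no further overlaps.
T1 starts exactly when T7 ends (back-to-back, no overlap), so T7 has no further overlaps.
T8 starts after T1 ends, so T1 has no further overlaps.
T9 starts after T8 ends.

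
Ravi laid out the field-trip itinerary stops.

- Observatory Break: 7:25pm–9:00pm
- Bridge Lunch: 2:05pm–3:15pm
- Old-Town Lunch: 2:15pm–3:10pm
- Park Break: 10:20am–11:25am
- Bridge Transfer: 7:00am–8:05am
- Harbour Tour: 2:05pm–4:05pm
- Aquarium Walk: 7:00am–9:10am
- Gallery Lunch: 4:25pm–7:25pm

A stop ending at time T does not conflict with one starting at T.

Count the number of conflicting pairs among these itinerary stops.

4

Check each pair: they overlap iff neither finishes before the other starts.
Sorted by start: Aquarium Walk, Bridge Transfer, Park Break, Bridge Lunch, Harbour Tour, Old-Town Lunch, Gallery Lunch, Observatory Break.
Bridge Transfer starts before Aquarium Walk ends → Aquarium Walk and Bridge Transfer overlap.
Park Break starts after Aquarium Walk ends; Aquarium Walk is clear from here.
Park Break starts after Bridge Transfer ends; Bridge Transfer is clear from here.
Bridge Lunch starts after Park Break ends; Park Break is clear from here.
Harbour Tour starts before Bridge Lunch ends → Bridge Lunch and Harbour Tour overlap.
Old-Town Lunch starts before Bridge Lunch ends → Bridge Lunch and Old-Town Lunch overlap.
Gallery Lunch starts after Bridge Lunch ends; Bridge Lunch is clear from here.
Old-Town Lunch starts before Harbour Tour ends → Harbour Tour and Old-Town Lunch overlap.
Gallery Lunch starts after Harbour Tour ends; Harbour Tour is clear from here.
Gallery Lunch starts after Old-Town Lunch ends; Old-Town Lunch is clear from here.
Observatory Break starts exactly when Gallery Lunch ends (back-to-back, no overlap).
Overlapping pairs: Aquarium Walk & Bridge Transfer, Bridge Lunch & Harbour Tour, Bridge Lunch & Old-Town Lunch, Harbour Tour & Old-Town Lunch — 4 in total.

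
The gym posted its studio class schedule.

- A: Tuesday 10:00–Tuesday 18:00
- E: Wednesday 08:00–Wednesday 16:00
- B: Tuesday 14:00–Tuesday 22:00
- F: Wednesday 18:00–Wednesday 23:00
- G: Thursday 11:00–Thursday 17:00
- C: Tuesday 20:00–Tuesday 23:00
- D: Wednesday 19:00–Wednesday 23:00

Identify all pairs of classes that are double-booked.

Sorted by start: A, B, C, E, F, D, G.
B starts before A ends → A and B overlap.
C starts after A ends, so A has no further overlaps.
C starts before B ends → B and C overlap.
E starts after B ends, so B has no further overlaps.
E starts after C ends, so C has no further overlaps.
F starts after E ends, so E has no further overlaps.
D starts before F ends → F and D overlap.
G starts after F ends.
G starts after D ends.

A & B, B & C, D & F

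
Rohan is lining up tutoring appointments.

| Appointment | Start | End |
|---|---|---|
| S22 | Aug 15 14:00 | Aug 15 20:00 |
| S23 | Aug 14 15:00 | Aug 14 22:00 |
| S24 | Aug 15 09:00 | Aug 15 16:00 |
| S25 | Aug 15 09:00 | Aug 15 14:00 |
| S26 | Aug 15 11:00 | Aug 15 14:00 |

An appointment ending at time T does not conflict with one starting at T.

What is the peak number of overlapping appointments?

Sweep the timeline, counting +1 at each start and −1 at each end (ends before starts at a tie):
Aug 14 15:00 start S23 → 1
Aug 14 22:00 end S23 → 0
Aug 15 09:00 start S24 → 1
Aug 15 09:00 start S25 → 2
Aug 15 11:00 start S26 → 3
Aug 15 14:00 end S25 → 2
Aug 15 14:00 end S26 → 1
Aug 15 14:00 start S22 → 2
Aug 15 16:00 end S24 → 1
Aug 15 20:00 end S22 → 0
Peak is 3, at Aug 15 11:00 (S24, S25, S26).

3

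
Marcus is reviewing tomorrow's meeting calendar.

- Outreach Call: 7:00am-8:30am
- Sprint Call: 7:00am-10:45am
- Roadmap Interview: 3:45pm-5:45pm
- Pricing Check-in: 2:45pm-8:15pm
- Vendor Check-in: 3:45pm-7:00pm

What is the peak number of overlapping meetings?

Walk through starts and ends in time order (an end at T is processed before a start at T):
7:00am start Outreach Call → 1
7:00am start Sprint Call → 2
8:30am end Outreach Call → 1
10:45am end Sprint Call → 0
2:45pm start Pricing Check-in → 1
3:45pm start Roadmap Interview → 2
3:45pm start Vendor Check-in → 3
5:45pm end Roadmap Interview → 2
7:00pm end Vendor Check-in → 1
8:15pm end Pricing Check-in → 0
Peak is 3, at 3:45pm (Pricing Check-in, Roadmap Interview, Vendor Check-in).

3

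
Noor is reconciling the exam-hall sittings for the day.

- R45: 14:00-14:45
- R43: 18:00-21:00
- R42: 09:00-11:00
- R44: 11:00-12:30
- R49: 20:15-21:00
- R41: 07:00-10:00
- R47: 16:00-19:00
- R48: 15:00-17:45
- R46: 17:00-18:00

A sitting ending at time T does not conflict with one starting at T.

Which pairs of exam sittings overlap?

Sorted by start: R41, R42, R44, R45, R48, R47, R46, R43, R49.
R42 starts before R41 ends → R41 and R42 overlap.
R44 starts after R41 ends, so R41 has no further overlaps.
R44 starts exactly when R42 ends (back-to-back, no overlap), so R42 has no further overlaps.
R45 starts after R44 ends, so R44 has no further overlaps.
R48 starts after R45 ends, so R45 has no further overlaps.
R47 starts before R48 ends → R48 and R47 overlap.
R46 starts before R48 ends → R48 and R46 overlap.
R43 starts after R48 ends, so R48 has no further overlaps.
R46 starts before R47 ends → R47 and R46 overlap.
R43 starts before R47 ends → R47 and R43 overlap.
R49 starts after R47 ends.
R43 starts exactly when R46 ends (back-to-back, no overlap), so R46 has no further overlaps.
R49 starts before R43 ends → R43 and R49 overlap.

R41 & R42, R43 & R47, R43 & R49, R46 & R47, R46 & R48, R47 & R48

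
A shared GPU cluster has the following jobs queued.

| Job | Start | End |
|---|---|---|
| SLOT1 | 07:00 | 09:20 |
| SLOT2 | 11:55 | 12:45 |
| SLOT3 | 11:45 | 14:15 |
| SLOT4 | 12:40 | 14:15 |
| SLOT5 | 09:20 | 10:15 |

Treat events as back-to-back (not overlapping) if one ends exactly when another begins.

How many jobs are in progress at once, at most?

3

Walk through starts and ends in time order (an end at T is processed before a start at T):
07:00 start SLOT1 → 1
09:20 end SLOT1 → 0
09:20 start SLOT5 → 1
10:15 end SLOT5 → 0
11:45 start SLOT3 → 1
11:55 start SLOT2 → 2
12:40 start SLOT4 → 3
12:45 end SLOT2 → 2
14:15 end SLOT3 → 1
14:15 end SLOT4 → 0
Peak is 3, at 12:40 (SLOT2, SLOT3, SLOT4).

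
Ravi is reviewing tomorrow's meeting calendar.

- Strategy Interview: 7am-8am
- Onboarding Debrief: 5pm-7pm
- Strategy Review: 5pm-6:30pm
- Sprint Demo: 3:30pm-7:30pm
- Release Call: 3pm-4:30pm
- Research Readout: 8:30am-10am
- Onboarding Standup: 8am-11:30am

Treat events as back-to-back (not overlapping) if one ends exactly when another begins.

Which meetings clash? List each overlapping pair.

Sorted by start: Strategy Interview, Onboarding Standup, Research Readout, Release Call, Sprint Demo, Strategy Review, Onboarding Debrief.
Onboarding Standup starts exactly when Strategy Interview ends (back-to-back, no overlap), so nothing later overlaps Strategy Interview either.
Research Readout starts before Onboarding Standup ends → Onboarding Standup and Research Readout overlap.
Release Call starts after Onboarding Standup ends, so nothing later overlaps Onboarding Standup either.
Release Call starts after Research Readout ends, so nothing later overlaps Research Readout either.
Sprint Demo starts before Release Call ends → Release Call and Sprint Demo overlap.
Strategy Review starts after Release Call ends, so nothing later overlaps Release Call either.
Strategy Review starts before Sprint Demo ends → Sprint Demo and Strategy Review overlap.
Onboarding Debrief starts before Sprint Demo ends → Sprint Demo and Onboarding Debrief overlap.
Onboarding Debrief starts before Strategy Review ends → Strategy Review and Onboarding Debrief overlap.

Onboarding Debrief & Sprint Demo, Onboarding Debrief & Strategy Review, Onboarding Standup & Research Readout, Release Call & Sprint Demo, Sprint Demo & Strategy Review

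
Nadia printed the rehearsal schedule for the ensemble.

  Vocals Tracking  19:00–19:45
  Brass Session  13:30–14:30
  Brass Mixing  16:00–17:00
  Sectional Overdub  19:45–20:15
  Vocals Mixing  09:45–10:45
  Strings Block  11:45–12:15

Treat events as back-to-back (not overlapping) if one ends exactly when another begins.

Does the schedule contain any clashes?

Sorted by start: Vocals Mixing, Strings Block, Brass Session, Brass Mixing, Vocals Tracking, Sectional Overdub.
Strings Block starts after Vocals Mixing ends — done with Vocals Mixing.
Brass Session starts after Strings Block ends — done with Strings Block.
Brass Mixing starts after Brass Session ends — done with Brass Session.
Vocals Tracking starts after Brass Mixing ends — done with Brass Mixing.
Sectional Overdub starts exactly when Vocals Tracking ends (back-to-back, no overlap).
Every pair is clear; the schedule has no overlaps.

No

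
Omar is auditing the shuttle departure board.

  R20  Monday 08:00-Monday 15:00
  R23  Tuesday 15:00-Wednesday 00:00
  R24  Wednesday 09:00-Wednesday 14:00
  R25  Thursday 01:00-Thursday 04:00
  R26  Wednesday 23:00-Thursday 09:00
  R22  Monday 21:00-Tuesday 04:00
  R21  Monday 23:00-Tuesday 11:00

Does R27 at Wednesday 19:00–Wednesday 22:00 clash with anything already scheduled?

No — it doesn't clash with anything

R20: ends Monday 15:00 at or before R27 starts Wednesday 19:00 → clear.
R22: ends Tuesday 04:00 at or before R27 starts Wednesday 19:00 → clear.
R21: ends Tuesday 11:00 at or before R27 starts Wednesday 19:00 → clear.
R23: ends Wednesday 00:00 at or before R27 starts Wednesday 19:00 → clear.
R24: ends Wednesday 14:00 at or before R27 starts Wednesday 19:00 → clear.
R26: starts Wednesday 23:00 at or after R27 ends Wednesday 22:00 → clear.
R25: starts Thursday 01:00 at or after R27 ends Wednesday 22:00 → clear.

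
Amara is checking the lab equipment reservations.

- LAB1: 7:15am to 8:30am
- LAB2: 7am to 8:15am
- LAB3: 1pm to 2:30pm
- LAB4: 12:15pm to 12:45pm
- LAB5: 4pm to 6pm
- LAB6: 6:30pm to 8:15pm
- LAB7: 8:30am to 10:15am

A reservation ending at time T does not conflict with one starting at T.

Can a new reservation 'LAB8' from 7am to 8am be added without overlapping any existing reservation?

LAB2: starts 7am before LAB8 ends 8am, and ends 8:15am after LAB8 starts 7am → overlap.
LAB1: starts 7:15am before LAB8 ends 8am, and ends 8:30am after LAB8 starts 7am → overlap.
LAB7: starts 8:30am at or after LAB8 ends 8am → clear.
LAB4: starts 12:15pm at or after LAB8 ends 8am → clear.
LAB3: starts 1pm at or after LAB8 ends 8am → clear.
LAB5: starts 4pm at or after LAB8 ends 8am → clear.
LAB6: starts 6:30pm at or after LAB8 ends 8am → clear.
LAB8 overlaps LAB1, LAB2.

No — it overlaps LAB1, LAB2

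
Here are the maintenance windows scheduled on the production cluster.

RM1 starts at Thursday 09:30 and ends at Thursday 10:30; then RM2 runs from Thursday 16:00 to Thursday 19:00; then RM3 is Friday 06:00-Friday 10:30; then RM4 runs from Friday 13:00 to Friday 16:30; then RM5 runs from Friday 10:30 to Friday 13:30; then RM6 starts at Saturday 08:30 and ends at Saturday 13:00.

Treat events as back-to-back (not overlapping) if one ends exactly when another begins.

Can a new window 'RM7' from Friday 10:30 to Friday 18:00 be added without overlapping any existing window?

No — it overlaps RM4, RM5

RM1: ends Thursday 10:30 at or before RM7 starts Friday 10:30 → clear.
RM2: ends Thursday 19:00 at or before RM7 starts Friday 10:30 → clear.
RM3: ends Friday 10:30 at or before RM7 starts Friday 10:30 → clear.
RM5: starts Friday 10:30 before RM7 ends Friday 18:00, and ends Friday 13:30 after RM7 starts Friday 10:30 → overlap.
RM4: starts Friday 13:00 before RM7 ends Friday 18:00, and ends Friday 16:30 after RM7 starts Friday 10:30 → overlap.
RM6: starts Saturday 08:30 at or after RM7 ends Friday 18:00 → clear.
RM7 overlaps RM4, RM5.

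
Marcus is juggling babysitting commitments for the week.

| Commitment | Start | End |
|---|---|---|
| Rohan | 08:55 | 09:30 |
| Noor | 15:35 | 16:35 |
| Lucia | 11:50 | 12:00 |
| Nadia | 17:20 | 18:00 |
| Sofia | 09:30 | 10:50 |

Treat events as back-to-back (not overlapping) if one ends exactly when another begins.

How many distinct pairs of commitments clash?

Check each pair: they overlap iff neither finishes before the other starts.
Sorted by start: Rohan, Sofia, Lucia, Noor, Nadia.
Sofia starts exactly when Rohan ends (back-to-back, no overlap) — done with Rohan.
Lucia starts after Sofia ends — done with Sofia.
Noor starts after Lucia ends — done with Lucia.
Nadia starts after Noor ends.
No pair overlaps.

0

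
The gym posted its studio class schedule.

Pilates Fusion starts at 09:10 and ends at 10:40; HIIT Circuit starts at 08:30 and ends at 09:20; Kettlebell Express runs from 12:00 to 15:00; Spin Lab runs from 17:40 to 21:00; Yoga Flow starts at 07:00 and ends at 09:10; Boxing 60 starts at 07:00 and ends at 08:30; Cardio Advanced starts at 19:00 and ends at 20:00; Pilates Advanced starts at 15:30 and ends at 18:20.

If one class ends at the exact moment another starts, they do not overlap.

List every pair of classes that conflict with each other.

Sorted by start: Boxing 60, Yoga Flow, HIIT Circuit, Pilates Fusion, Kettlebell Express, Pilates Advanced, Spin Lab, Cardio Advanced.
Yoga Flow starts before Boxing 60 ends → Boxing 60 and Yoga Flow overlap.
HIIT Circuit starts exactly when Boxing 60 ends (back-to-back, no overlap); Boxing 60 is clear from here.
HIIT Circuit starts before Yoga Flow ends → Yoga Flow and HIIT Circuit overlap.
Pilates Fusion starts exactly when Yoga Flow ends (back-to-back, no overlap); Yoga Flow is clear from here.
Pilates Fusion starts before HIIT Circuit ends → HIIT Circuit and Pilates Fusion overlap.
Kettlebell Express starts after HIIT Circuit ends; HIIT Circuit is clear from here.
Kettlebell Express starts after Pilates Fusion ends; Pilates Fusion is clear from here.
Pilates Advanced starts after Kettlebell Express ends; Kettlebell Express is clear from here.
Spin Lab starts before Pilates Advanced ends → Pilates Advanced and Spin Lab overlap.
Cardio Advanced starts after Pilates Advanced ends.
Cardio Advanced starts before Spin Lab ends → Spin Lab and Cardio Advanced overlap.

Boxing 60 & Yoga Flow, Cardio Advanced & Spin Lab, HIIT Circuit & Pilates Fusion, HIIT Circuit & Yoga Flow, Pilates Advanced & Spin Lab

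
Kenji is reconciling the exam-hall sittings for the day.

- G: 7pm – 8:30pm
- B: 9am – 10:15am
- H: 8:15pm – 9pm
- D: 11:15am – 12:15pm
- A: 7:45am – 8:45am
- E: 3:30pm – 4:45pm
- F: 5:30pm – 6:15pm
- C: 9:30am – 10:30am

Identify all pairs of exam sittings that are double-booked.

B & C, G & H

Sorted by start: A, B, C, D, E, F, G, H.
B starts after A ends, so nothing later overlaps A either.
C starts before B ends → B and C overlap.
D starts after B ends, so nothing later overlaps B either.
D starts after C ends, so nothing later overlaps C either.
E starts after D ends, so nothing later overlaps D either.
F starts after E ends, so nothing later overlaps E either.
G starts after F ends, so nothing later overlaps F either.
H starts before G ends → G and H overlap.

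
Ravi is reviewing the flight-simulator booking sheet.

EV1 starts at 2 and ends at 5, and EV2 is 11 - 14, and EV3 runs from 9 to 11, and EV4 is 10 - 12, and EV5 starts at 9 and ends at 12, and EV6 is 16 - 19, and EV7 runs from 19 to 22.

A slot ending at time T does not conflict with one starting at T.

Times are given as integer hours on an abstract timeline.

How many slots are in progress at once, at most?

Sweep the timeline, counting +1 at each start and −1 at each end (ends before starts at a tie):
2 start EV1 → 1
5 end EV1 → 0
9 start EV3 → 1
9 start EV5 → 2
10 start EV4 → 3
11 end EV3 → 2
11 start EV2 → 3
12 end EV4 → 2
12 end EV5 → 1
14 end EV2 → 0
16 start EV6 → 1
19 end EV6 → 0
19 start EV7 → 1
22 end EV7 → 0
Peak is 3, at 10 (EV3, EV4, EV5).

3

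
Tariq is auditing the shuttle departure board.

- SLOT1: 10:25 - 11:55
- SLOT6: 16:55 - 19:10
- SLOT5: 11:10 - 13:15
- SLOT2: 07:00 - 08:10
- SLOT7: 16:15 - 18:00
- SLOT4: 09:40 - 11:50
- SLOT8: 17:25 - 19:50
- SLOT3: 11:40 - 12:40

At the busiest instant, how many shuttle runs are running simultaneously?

Sweep the timeline, counting +1 at each start and −1 at each end (ends before starts at a tie):
07:00 start SLOT2 → 1
08:10 end SLOT2 → 0
09:40 start SLOT4 → 1
10:25 start SLOT1 → 2
11:10 start SLOT5 → 3
11:40 start SLOT3 → 4
11:50 end SLOT4 → 3
11:55 end SLOT1 → 2
12:40 end SLOT3 → 1
13:15 end SLOT5 → 0
16:15 start SLOT7 → 1
16:55 start SLOT6 → 2
17:25 start SLOT8 → 3
18:00 end SLOT7 → 2
19:10 end SLOT6 → 1
19:50 end SLOT8 → 0
Peak is 4, at 11:40 (SLOT1, SLOT3, SLOT4, SLOT5).

4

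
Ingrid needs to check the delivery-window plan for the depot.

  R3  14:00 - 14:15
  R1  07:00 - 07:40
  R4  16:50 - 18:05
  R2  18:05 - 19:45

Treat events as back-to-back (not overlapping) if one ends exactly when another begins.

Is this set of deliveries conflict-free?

Yes

Sorted by start: R1, R3, R4, R2.
R3 starts after R1 ends; R1 is clear from here.
R4 starts after R3 ends; R3 is clear from here.
R2 starts exactly when R4 ends (back-to-back, no overlap).
Every pair is clear; the schedule has no overlaps.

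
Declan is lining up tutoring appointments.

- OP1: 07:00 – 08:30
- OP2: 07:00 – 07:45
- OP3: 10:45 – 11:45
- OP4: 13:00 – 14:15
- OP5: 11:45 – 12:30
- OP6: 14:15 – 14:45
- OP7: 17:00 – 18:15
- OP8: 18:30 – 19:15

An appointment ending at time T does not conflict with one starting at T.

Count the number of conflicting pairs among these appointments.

Two intervals overlap when each starts before the other ends.
Sorted by start: OP1, OP2, OP3, OP5, OP4, OP6, OP7, OP8.
OP2 starts before OP1 ends → OP1 and OP2 overlap.
OP3 starts after OP1 ends — done with OP1.
OP3 starts after OP2 ends — done with OP2.
OP5 starts exactly when OP3 ends (back-to-back, no overlap) — done with OP3.
OP4 starts after OP5 ends — done with OP5.
OP6 starts exactly when OP4 ends (back-to-back, no overlap) — done with OP4.
OP7 starts after OP6 ends — done with OP6.
OP8 starts after OP7 ends.
Overlapping pairs: OP1 & OP2 — 1 in total.

1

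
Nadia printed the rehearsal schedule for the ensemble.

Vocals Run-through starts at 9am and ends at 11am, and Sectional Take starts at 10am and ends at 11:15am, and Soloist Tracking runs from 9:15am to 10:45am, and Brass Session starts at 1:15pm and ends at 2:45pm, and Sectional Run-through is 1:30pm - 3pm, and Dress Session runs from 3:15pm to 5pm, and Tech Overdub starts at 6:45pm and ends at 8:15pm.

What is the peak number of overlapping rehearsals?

3

Walk through starts and ends in time order (an end at T is processed before a start at T):
9am start Vocals Run-through → 1
9:15am start Soloist Tracking → 2
10am start Sectional Take → 3
10:45am end Soloist Tracking → 2
11am end Vocals Run-through → 1
11:15am end Sectional Take → 0
1:15pm start Brass Session → 1
1:30pm start Sectional Run-through → 2
2:45pm end Brass Session → 1
3pm end Sectional Run-through → 0
3:15pm start Dress Session → 1
5pm end Dress Session → 0
6:45pm start Tech Overdub → 1
8:15pm end Tech Overdub → 0
Peak is 3, at 10am (Sectional Take, Soloist Tracking, Vocals Run-through).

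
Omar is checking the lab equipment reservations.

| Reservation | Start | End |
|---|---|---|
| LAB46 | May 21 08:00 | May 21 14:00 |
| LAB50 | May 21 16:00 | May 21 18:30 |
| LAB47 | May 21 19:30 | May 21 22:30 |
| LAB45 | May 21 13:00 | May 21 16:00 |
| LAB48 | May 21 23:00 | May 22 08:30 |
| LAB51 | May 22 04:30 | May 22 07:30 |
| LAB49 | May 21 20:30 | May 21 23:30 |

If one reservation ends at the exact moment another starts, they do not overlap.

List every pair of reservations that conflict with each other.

Check each pair: they overlap iff neither finishes before the other starts.
Sorted by start: LAB46, LAB45, LAB50, LAB47, LAB49, LAB48, LAB51.
LAB45 starts before LAB46 ends → LAB46 and LAB45 overlap.
LAB50 starts after LAB46 ends, so LAB46 has no further overlaps.
LAB50 starts exactly when LAB45 ends (back-to-back, no overlap), so LAB45 has no further overlaps.
LAB47 starts after LAB50 ends, so LAB50 has no further overlaps.
LAB49 starts before LAB47 ends → LAB47 and LAB49 overlap.
LAB48 starts after LAB47 ends, so LAB47 has no further overlaps.
LAB48 starts before LAB49 ends → LAB49 and LAB48 overlap.
LAB51 starts after LAB49 ends.
LAB51 starts before LAB48 ends → LAB48 and LAB51 overlap.

LAB45 & LAB46, LAB47 & LAB49, LAB48 & LAB49, LAB48 & LAB51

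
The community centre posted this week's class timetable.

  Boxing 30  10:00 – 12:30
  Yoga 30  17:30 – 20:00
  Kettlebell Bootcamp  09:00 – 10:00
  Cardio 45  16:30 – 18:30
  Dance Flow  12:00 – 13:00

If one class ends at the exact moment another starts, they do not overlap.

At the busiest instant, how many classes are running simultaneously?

Sort all start/end points and keep a running count:
09:00 start Kettlebell Bootcamp → 1
10:00 end Kettlebell Bootcamp → 0
10:00 start Boxing 30 → 1
12:00 start Dance Flow → 2
12:30 end Boxing 30 → 1
13:00 end Dance Flow → 0
16:30 start Cardio 45 → 1
17:30 start Yoga 30 → 2
18:30 end Cardio 45 → 1
20:00 end Yoga 30 → 0
Peak is 2, at 12:00 (Boxing 30, Dance Flow).

2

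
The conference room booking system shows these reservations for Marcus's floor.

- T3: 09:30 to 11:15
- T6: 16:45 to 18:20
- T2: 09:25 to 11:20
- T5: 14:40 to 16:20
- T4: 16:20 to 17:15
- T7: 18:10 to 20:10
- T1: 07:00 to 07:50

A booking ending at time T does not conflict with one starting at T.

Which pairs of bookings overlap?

T2 & T3, T4 & T6, T6 & T7

Two intervals overlap when each starts before the other ends.
Sorted by start: T1, T2, T3, T5, T4, T6, T7.
T2 starts after T1 ends — done with T1.
T3 starts before T2 ends → T2 and T3 overlap.
T5 starts after T2 ends — done with T2.
T5 starts after T3 ends — done with T3.
T4 starts exactly when T5 ends (back-to-back, no overlap) — done with T5.
T6 starts before T4 ends → T4 and T6 overlap.
T7 starts after T4 ends.
T7 starts before T6 ends → T6 and T7 overlap.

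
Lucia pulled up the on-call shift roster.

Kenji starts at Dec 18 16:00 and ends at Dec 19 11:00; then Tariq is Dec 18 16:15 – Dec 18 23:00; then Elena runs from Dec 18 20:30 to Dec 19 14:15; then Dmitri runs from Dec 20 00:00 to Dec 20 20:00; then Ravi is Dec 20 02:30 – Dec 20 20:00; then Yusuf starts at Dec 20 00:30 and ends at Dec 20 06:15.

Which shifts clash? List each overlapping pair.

Dmitri & Ravi, Dmitri & Yusuf, Elena & Kenji, Elena & Tariq, Kenji & Tariq, Ravi & Yusuf

Sorted by start: Kenji, Tariq, Elena, Dmitri, Yusuf, Ravi.
Tariq starts before Kenji ends → Kenji and Tariq overlap.
Elena starts before Kenji ends → Kenji and Elena overlap.
Dmitri starts after Kenji ends; Kenji is clear from here.
Elena starts before Tariq ends → Tariq and Elena overlap.
Dmitri starts after Tariq ends; Tariq is clear from here.
Dmitri starts after Elena ends; Elena is clear from here.
Yusuf starts before Dmitri ends → Dmitri and Yusuf overlap.
Ravi starts before Dmitri ends → Dmitri and Ravi overlap.
Ravi starts before Yusuf ends → Yusuf and Ravi overlap.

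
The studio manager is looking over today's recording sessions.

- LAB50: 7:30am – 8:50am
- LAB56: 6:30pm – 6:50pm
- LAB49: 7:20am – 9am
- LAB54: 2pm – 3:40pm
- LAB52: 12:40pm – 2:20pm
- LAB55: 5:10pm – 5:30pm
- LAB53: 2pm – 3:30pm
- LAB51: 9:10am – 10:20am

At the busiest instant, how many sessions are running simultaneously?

Sort all start/end points and keep a running count:
7:20am start LAB49 → 1
7:30am start LAB50 → 2
8:50am end LAB50 → 1
9am end LAB49 → 0
9:10am start LAB51 → 1
10:20am end LAB51 → 0
12:40pm start LAB52 → 1
2pm start LAB53 → 2
2pm start LAB54 → 3
2:20pm end LAB52 → 2
3:30pm end LAB53 → 1
3:40pm end LAB54 → 0
5:10pm start LAB55 → 1
5:30pm end LAB55 → 0
6:30pm start LAB56 → 1
6:50pm end LAB56 → 0
Peak is 3, at 2pm (LAB52, LAB53, LAB54).

3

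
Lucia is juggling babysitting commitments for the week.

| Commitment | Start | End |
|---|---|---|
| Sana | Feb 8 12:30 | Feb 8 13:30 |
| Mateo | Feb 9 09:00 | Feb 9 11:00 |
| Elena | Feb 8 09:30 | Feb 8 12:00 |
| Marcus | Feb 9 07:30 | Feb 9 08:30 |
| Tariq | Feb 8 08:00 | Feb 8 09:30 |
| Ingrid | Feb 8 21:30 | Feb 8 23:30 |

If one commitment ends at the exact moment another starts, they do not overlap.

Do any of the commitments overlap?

Sorted by start: Tariq, Elena, Sana, Ingrid, Marcus, Mateo.
Elena starts exactly when Tariq ends (back-to-back, no overlap) — done with Tariq.
Sana starts after Elena ends — done with Elena.
Ingrid starts after Sana ends — done with Sana.
Marcus starts after Ingrid ends — done with Ingrid.
Mateo starts after Marcus ends.
Every pair is clear; the schedule has no overlaps.

No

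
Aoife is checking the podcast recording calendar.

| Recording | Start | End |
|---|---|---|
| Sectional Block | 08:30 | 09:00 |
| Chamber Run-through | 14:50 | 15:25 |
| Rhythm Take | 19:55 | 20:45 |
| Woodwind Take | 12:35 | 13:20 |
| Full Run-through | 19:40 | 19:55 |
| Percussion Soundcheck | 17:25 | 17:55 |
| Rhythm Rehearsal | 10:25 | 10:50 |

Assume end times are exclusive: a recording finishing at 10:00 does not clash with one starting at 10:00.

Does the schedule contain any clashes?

Sorted by start: Sectional Block, Rhythm Rehearsal, Woodwind Take, Chamber Run-through, Percussion Soundcheck, Full Run-through, Rhythm Take.
Rhythm Rehearsal starts after Sectional Block ends, so nothing later overlaps Sectional Block either.
Woodwind Take starts after Rhythm Rehearsal ends, so nothing later overlaps Rhythm Rehearsal either.
Chamber Run-through starts after Woodwind Take ends, so nothing later overlaps Woodwind Take either.
Percussion Soundcheck starts after Chamber Run-through ends, so nothing later overlaps Chamber Run-through either.
Full Run-through starts after Percussion Soundcheck ends, so nothing later overlaps Percussion Soundcheck either.
Rhythm Take starts exactly when Full Run-through ends (back-to-back, no overlap).
Every pair is clear; the schedule has no overlaps.

No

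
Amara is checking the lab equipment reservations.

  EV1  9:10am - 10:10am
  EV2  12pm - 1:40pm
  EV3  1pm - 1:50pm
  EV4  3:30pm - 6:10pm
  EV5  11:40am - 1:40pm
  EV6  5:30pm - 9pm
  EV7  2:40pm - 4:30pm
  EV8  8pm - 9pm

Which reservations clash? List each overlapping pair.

EV2 & EV3, EV2 & EV5, EV3 & EV5, EV4 & EV6, EV4 & EV7, EV6 & EV8

Sorted by start: EV1, EV5, EV2, EV3, EV7, EV4, EV6, EV8.
EV5 starts after EV1 ends, so EV1 has no further overlaps.
EV2 starts before EV5 ends → EV5 and EV2 overlap.
EV3 starts before EV5 ends → EV5 and EV3 overlap.
EV7 starts after EV5 ends, so EV5 has no further overlaps.
EV3 starts before EV2 ends → EV2 and EV3 overlap.
EV7 starts after EV2 ends, so EV2 has no further overlaps.
EV7 starts after EV3 ends, so EV3 has no further overlaps.
EV4 starts before EV7 ends → EV7 and EV4 overlap.
EV6 starts after EV7 ends, so EV7 has no further overlaps.
EV6 starts before EV4 ends → EV4 and EV6 overlap.
EV8 starts after EV4 ends.
EV8 starts before EV6 ends → EV6 and EV8 overlap.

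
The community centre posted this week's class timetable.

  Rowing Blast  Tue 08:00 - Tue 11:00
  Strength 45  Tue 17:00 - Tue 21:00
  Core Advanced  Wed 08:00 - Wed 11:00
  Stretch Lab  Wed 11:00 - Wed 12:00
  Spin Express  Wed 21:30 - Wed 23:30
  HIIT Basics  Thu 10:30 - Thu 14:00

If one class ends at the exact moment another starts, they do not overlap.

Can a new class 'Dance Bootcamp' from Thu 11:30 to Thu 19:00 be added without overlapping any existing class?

No — it overlaps HIIT Basics

Rowing Blast: ends Tue 11:00 at or before Dance Bootcamp starts Thu 11:30 → clear.
Strength 45: ends Tue 21:00 at or before Dance Bootcamp starts Thu 11:30 → clear.
Core Advanced: ends Wed 11:00 at or before Dance Bootcamp starts Thu 11:30 → clear.
Stretch Lab: ends Wed 12:00 at or before Dance Bootcamp starts Thu 11:30 → clear.
Spin Express: ends Wed 23:30 at or before Dance Bootcamp starts Thu 11:30 → clear.
HIIT Basics: starts Thu 10:30 before Dance Bootcamp ends Thu 19:00, and ends Thu 14:00 after Dance Bootcamp starts Thu 11:30 → overlap.
Dance Bootcamp overlaps HIIT Basics.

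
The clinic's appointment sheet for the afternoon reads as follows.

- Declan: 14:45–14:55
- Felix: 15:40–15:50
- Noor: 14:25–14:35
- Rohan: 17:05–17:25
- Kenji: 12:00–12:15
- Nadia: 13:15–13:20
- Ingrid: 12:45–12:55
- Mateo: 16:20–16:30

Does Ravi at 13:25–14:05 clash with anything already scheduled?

Kenji: ends 12:15 at or before Ravi starts 13:25 → clear.
Ingrid: ends 12:55 at or before Ravi starts 13:25 → clear.
Nadia: ends 13:20 at or before Ravi starts 13:25 → clear.
Noor: starts 14:25 at or after Ravi ends 14:05 → clear.
Declan: starts 14:45 at or after Ravi ends 14:05 → clear.
Felix: starts 15:40 at or after Ravi ends 14:05 → clear.
Mateo: starts 16:20 at or after Ravi ends 14:05 → clear.
Rohan: starts 17:05 at or after Ravi ends 14:05 → clear.

No — it doesn't clash with anything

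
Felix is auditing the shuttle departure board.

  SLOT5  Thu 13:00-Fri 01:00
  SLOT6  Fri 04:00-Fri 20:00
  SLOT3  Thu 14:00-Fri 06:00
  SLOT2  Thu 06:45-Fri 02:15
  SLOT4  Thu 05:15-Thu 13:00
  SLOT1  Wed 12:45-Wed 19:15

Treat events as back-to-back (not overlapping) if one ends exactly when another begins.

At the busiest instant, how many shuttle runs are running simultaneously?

3

Sweep the timeline, counting +1 at each start and −1 at each end (ends before starts at a tie):
Wed 12:45 start SLOT1 → 1
Wed 19:15 end SLOT1 → 0
Thu 05:15 start SLOT4 → 1
Thu 06:45 start SLOT2 → 2
Thu 13:00 end SLOT4 → 1
Thu 13:00 start SLOT5 → 2
Thu 14:00 start SLOT3 → 3
Fri 01:00 end SLOT5 → 2
Fri 02:15 end SLOT2 → 1
Fri 04:00 start SLOT6 → 2
Fri 06:00 end SLOT3 → 1
Fri 20:00 end SLOT6 → 0
Peak is 3, at Thu 14:00 (SLOT2, SLOT3, SLOT5).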